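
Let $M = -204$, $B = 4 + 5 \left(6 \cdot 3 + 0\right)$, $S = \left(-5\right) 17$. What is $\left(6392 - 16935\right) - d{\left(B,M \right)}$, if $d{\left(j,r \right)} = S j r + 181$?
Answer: $-1640684$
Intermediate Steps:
$S = -85$
$B = 94$ ($B = 4 + 5 \left(18 + 0\right) = 4 + 5 \cdot 18 = 4 + 90 = 94$)
$d{\left(j,r \right)} = 181 - 85 j r$ ($d{\left(j,r \right)} = - 85 j r + 181 = 181 - 85 j r$)
$\left(6392 - 16935\right) - d{\left(B,M \right)} = \left(6392 - 16935\right) - \left(181 - 7990 \left(-204\right)\right) = \left(6392 - 16935\right) - \left(181 + 1629960\right) = -10543 - 1630141 = -1640684$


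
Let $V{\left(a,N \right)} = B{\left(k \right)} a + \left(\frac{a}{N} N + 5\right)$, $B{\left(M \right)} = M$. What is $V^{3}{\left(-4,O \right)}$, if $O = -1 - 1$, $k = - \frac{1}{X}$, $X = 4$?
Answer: $8$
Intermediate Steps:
$k = - \frac{1}{4} \approx -0.25$
$O = -2$
$V{\left(a,N \right)} = 5 + \frac{3 a}{4}$ ($V{\left(a,N \right)} = - \frac{a}{4} + \left(\frac{a}{N} N + 5\right) = - \frac{a}{4} + \left(a + 5\right) = - \frac{a}{4} + \left(5 + a\right) = 5 + \frac{3 a}{4}$)
$V^{3}{\left(-4,O \right)} = \left(5 + \frac{3}{4} \left(-4\right)\right)^{3} = \left(5 - 3\right)^{3} = 2^{3} = 8$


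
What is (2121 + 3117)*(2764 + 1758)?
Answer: 23686236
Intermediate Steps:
(2121 + 3117)*(2764 + 1758) = 5238*4522 = 23686236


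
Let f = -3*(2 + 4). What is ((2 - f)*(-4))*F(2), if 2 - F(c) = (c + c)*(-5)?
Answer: -1760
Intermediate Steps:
F(c) = 2 + 10*c (F(c) = 2 - (c + c)*(-5) = 2 - 2*c*(-5) = 2 - (-10)*c = 2 + 10*c)
f = -18 (f = -3*6 = -18)
((2 - f)*(-4))*F(2) = ((2 - 1*(-18))*(-4))*(2 + 10*2) = ((2 + 18)*(-4))*(2 + 20) = (20*(-4))*22 = -80*22 = -1760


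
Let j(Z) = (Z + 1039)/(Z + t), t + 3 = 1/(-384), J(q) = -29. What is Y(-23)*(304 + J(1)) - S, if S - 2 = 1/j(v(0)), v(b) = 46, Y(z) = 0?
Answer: -849791/416640 ≈ -2.0396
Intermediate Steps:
t = -1153/384 (t = -3 + 1/(-384) = -3 - 1/384 = -1153/384 ≈ -3.0026)
j(Z) = (1039 + Z)/(-1153/384 + Z) (j(Z) = (Z + 1039)/(Z - 1153/384) = (1039 + Z)/(-1153/384 + Z))
S = 849791/416640 (S = 2 + 1/(384*(1039 + 46)/(-1153 + 384*46)) = 2 + 1/(384*1085/(-1153 + 17664)) = 2 + 1/(384*1085/16511) = 2 + 1/(384*(1/16511)*1085) = 2 + 1/(416640/16511) = 2 + 16511/416640 = 849791/416640 ≈ 2.0396)
Y(-23)*(304 + J(1)) - S = 0*(304 - 29) - 1*849791/416640 = 0*275 - 849791/416640 = 0 - 849791/416640 = -849791/416640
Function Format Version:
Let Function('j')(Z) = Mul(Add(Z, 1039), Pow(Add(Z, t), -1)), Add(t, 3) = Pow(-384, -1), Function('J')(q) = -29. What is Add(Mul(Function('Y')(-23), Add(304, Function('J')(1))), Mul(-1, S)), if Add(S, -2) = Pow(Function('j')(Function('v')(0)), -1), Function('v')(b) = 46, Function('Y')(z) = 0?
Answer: Rational(-849791, 416640) ≈ -2.0396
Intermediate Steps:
t = Rational(-1153, 384) (t = Add(-3, Pow(-384, -1)) = Add(-3, Rational(-1, 384)) = Rational(-1153, 384) ≈ -3.0026)
Function('j')(Z) = Mul(Pow(Add(Rational(-1153, 384), Z), -1), Add(1039, Z)) (Function('j')(Z) = Mul(Add(Z, 1039), Pow(Add(Z, Rational(-1153, 384)), -1)) = Mul(Add(1039, Z), Pow(Add(Rational(-1153, 384), Z), -1)) = Mul(Pow(Add(Rational(-1153, 384), Z), -1), Add(1039, Z)))
S = Rational(849791, 416640) (S = Add(2, Pow(Mul(384, Pow(Add(-1153, Mul(384, 46)), -1), Add(1039, 46)), -1)) = Add(2, Pow(Mul(384, Pow(Add(-1153, 17664), -1), 1085), -1)) = Add(2, Pow(Mul(384, Pow(16511, -1), 1085), -1)) = Add(2, Pow(Mul(384, Rational(1, 16511), 1085), -1)) = Add(2, Pow(Rational(416640, 16511), -1)) = Add(2, Rational(16511, 416640)) = Rational(849791, 416640) ≈ 2.0396)
Add(Mul(Function('Y')(-23), Add(304, Function('J')(1))), Mul(-1, S)) = Add(Mul(0, Add(304, -29)), Mul(-1, Rational(849791, 416640))) = Add(Mul(0, 275), Rational(-849791, 416640)) = Add(0, Rational(-849791, 416640)) = Rational(-849791, 416640)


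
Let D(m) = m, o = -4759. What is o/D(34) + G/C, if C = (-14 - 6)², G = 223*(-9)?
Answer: -985919/6800 ≈ -144.99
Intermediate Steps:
G = -2007
C = 400 (C = (-20)² = 400)
o/D(34) + G/C = -4759/34 - 2007/400 = -985919/6800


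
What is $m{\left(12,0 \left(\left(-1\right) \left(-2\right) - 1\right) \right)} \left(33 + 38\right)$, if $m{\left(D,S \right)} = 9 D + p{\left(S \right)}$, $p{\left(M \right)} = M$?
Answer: $7668$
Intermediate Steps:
$m{\left(D,S \right)} = S + 9 D$ ($m{\left(D,S \right)} = 9 D + S = S + 9 D$)
$m{\left(12,0 \left(\left(-1\right) \left(-2\right) - 1\right) \right)} \left(33 + 38\right) = \left(0 \left(\left(-1\right) \left(-2\right) - 1\right) + 9 \cdot 12\right) \left(33 + 38\right) = \left(0 \left(2 - 1\right) + 108\right) 71 = \left(0 \cdot 1 + 108\right) 71 = \left(0 + 108\right) 71 = 108 \cdot 71 = 7668$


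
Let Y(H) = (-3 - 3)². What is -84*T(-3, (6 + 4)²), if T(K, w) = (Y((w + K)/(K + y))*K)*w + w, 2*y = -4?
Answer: 898800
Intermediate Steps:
y = -2 (y = (½)*(-4) = -2)
Y(H) = 36 (Y(H) = (-6)² = 36)
T(K, w) = w + 36*K*w (T(K, w) = (36*K)*w + w = 36*K*w + w = w + 36*K*w)
-84*T(-3, (6 + 4)²) = -84*(6 + 4)²*(1 + 36*(-3)) = -84*10²*(1 - 108) = -8400*(-107) = -84*(-10700) = 898800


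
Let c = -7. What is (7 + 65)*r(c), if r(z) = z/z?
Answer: 72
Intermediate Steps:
r(z) = 1
(7 + 65)*r(c) = (7 + 65)*1 = 72*1 = 72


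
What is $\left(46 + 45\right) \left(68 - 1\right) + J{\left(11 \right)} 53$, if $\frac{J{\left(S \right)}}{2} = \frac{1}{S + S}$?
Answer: $\frac{67120}{11} \approx 6101.8$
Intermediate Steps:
$J{\left(S \right)} = \frac{1}{S}$ ($J{\left(S \right)} = \frac{2}{S + S} = \frac{2}{2 S} = 2 \frac{1}{2 S} = \frac{1}{S}$)
$\left(46 + 45\right) \left(68 - 1\right) + J{\left(11 \right)} 53 = \left(46 + 45\right) \left(68 - 1\right) + \frac{1}{11} \cdot 53 = 91 \cdot 67 + \frac{1}{11} \cdot 53 = 6097 + \frac{53}{11} = \frac{67120}{11}$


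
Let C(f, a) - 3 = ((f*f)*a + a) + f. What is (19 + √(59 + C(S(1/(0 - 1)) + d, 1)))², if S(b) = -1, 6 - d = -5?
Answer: (19 + √173)² ≈ 1033.8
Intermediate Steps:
d = 11 (d = 6 - 1*(-5) = 6 + 5 = 11)
C(f, a) = 3 + a + f + a*f² (C(f, a) = 3 + (((f*f)*a + a) + f) = 3 + ((f²*a + a) + f) = 3 + ((a*f² + a) + f) = 3 + ((a + a*f²) + f) = 3 + (a + f + a*f²) = 3 + a + f + a*f²)
(19 + √(59 + C(S(1/(0 - 1)) + d, 1)))² = (19 + √(59 + (3 + 1 + (-1 + 11) + 1*(-1 + 11)²)))² = (19 + √(59 + (3 + 1 + 10 + 1*10²)))² = (19 + √(59 + (3 + 1 + 10 + 1*100)))² = (19 + √(59 + (3 + 1 + 10 + 100)))² = (19 + √(59 + 114))² = (19 + √173)²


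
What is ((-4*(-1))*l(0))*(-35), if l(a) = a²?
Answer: 0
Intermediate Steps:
((-4*(-1))*l(0))*(-35) = (-4*(-1)*0²)*(-35) = (4*0)*(-35) = 0*(-35) = 0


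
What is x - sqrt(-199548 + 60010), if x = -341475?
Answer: -341475 - I*sqrt(139538) ≈ -3.4148e+5 - 373.55*I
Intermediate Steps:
x - sqrt(-199548 + 60010) = -341475 - sqrt(-199548 + 60010) = -341475 - sqrt(-139538) = -341475 - I*sqrt(139538)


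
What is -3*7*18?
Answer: -378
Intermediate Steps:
-3*7*18 = -21*18 = -378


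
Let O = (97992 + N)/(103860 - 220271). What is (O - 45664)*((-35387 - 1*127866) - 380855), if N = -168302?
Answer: 2892326645068152/116411 ≈ 2.4846e+10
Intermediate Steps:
O = 70310/116411 (O = (97992 - 168302)/(103860 - 220271) = -70310/(-116411) = -70310*(-1/116411) = 70310/116411 ≈ 0.60398)
(O - 45664)*((-35387 - 1*127866) - 380855) = (70310/116411 - 45664)*((-35387 - 1*127866) - 380855) = -5315721594*((-35387 - 127866) - 380855)/116411 = -5315721594*(-163253 - 380855)/116411 = -5315721594/116411*(-544108) = 2892326645068152/116411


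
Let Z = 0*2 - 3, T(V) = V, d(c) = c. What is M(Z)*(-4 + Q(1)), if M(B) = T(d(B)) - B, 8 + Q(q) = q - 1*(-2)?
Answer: 0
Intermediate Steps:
Z = -3 (Z = 0 - 3 = -3)
Q(q) = -6 + q (Q(q) = -8 + (q - 1*(-2)) = -8 + (q + 2) = -8 + (2 + q) = -6 + q)
M(B) = 0 (M(B) = B - B = 0)
M(Z)*(-4 + Q(1)) = 0*(-4 + (-6 + 1)) = 0*(-4 - 5) = 0*(-9) = 0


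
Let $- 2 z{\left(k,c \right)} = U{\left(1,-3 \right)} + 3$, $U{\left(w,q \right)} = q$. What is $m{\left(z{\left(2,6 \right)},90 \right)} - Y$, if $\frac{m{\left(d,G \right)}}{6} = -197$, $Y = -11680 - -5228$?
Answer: $5270$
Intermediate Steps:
$Y = -6452$ ($Y = -11680 + 5228 = -6452$)
$z{\left(k,c \right)} = 0$ ($z{\left(k,c \right)} = - \frac{-3 + 3}{2} = \left(- \frac{1}{2}\right) 0 = 0$)
$m{\left(d,G \right)} = -1182$ ($m{\left(d,G \right)} = 6 \left(-197\right) = -1182$)
$m{\left(z{\left(2,6 \right)},90 \right)} - Y = -1182 - -6452 = -1182 + 6452 = 5270$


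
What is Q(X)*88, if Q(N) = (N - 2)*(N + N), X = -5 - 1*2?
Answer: 11088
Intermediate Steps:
X = -7 (X = -5 - 2 = -7)
Q(N) = 2*N*(-2 + N) (Q(N) = (-2 + N)*(2*N) = 2*N*(-2 + N))
Q(X)*88 = (2*(-7)*(-2 - 7))*88 = (2*(-7)*(-9))*88 = 126*88 = 11088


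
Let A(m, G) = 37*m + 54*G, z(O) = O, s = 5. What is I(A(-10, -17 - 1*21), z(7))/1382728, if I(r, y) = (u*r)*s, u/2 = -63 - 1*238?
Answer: 1822555/345682 ≈ 5.2723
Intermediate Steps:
u = -602 (u = 2*(-63 - 1*238) = 2*(-63 - 238) = 2*(-301) = -602)
I(r, y) = -3010*r (I(r, y) = -602*r*5 = -3010*r)
I(A(-10, -17 - 1*21), z(7))/1382728 = -3010*(37*(-10) + 54*(-17 - 1*21))/1382728 = -3010*(-370 + 54*(-17 - 21))*(1/1382728) = -3010*(-370 + 54*(-38))*(1/1382728) = -3010*(-370 - 2052)*(1/1382728) = -3010*(-2422)*(1/1382728) = 7290220*(1/1382728) = 1822555/345682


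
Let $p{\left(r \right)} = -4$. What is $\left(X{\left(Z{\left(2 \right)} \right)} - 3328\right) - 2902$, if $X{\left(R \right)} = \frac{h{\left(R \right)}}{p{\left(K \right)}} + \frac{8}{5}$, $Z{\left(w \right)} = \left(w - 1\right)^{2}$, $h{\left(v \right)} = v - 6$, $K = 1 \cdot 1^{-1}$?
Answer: $- \frac{124543}{20} \approx -6227.1$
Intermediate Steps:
$K = 1$ ($K = 1 \cdot 1 = 1$)
$h{\left(v \right)} = -6 + v$ ($h{\left(v \right)} = v - 6 = -6 + v$)
$Z{\left(w \right)} = \left(-1 + w\right)^{2}$
$X{\left(R \right)} = \frac{31}{10} - \frac{R}{4}$ ($X{\left(R \right)} = \frac{-6 + R}{-4} + \frac{8}{5} = \left(-6 + R\right) \left(- \frac{1}{4}\right) + 8 \cdot \frac{1}{5} = \left(\frac{3}{2} - \frac{R}{4}\right) + \frac{8}{5} = \frac{31}{10} - \frac{R}{4}$)
$\left(X{\left(Z{\left(2 \right)} \right)} - 3328\right) - 2902 = \left(\left(\frac{31}{10} - \frac{\left(-1 + 2\right)^{2}}{4}\right) - 3328\right) - 2902 = \left(\left(\frac{31}{10} - \frac{1^{2}}{4}\right) - 3328\right) - 2902 = \left(\left(\frac{31}{10} - \frac{1}{4}\right) - 3328\right) - 2902 = \left(\frac{57}{20} - 3328\right) - 2902 = - \frac{66503}{20} - 2902 = - \frac{124543}{20}$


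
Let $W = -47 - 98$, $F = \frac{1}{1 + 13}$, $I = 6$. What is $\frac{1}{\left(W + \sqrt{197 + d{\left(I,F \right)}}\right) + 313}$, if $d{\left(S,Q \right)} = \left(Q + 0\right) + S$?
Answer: $\frac{2352}{392293} - \frac{\sqrt{39802}}{392293} \approx 0.005487$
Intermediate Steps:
$F = \frac{1}{14} \approx 0.071429$
$d{\left(S,Q \right)} = Q + S$
$W = -145$
$\frac{1}{\left(W + \sqrt{197 + d{\left(I,F \right)}}\right) + 313} = \frac{1}{\left(-145 + \sqrt{197 + \left(\frac{1}{14} + 6\right)}\right) + 313} = \frac{1}{\left(-145 + \sqrt{197 + \frac{85}{14}}\right) + 313} = \frac{1}{\left(-145 + \sqrt{\frac{2843}{14}}\right) + 313} = \frac{1}{\left(-145 + \frac{\sqrt{39802}}{14}\right) + 313} = \frac{1}{168 + \frac{\sqrt{39802}}{14}}$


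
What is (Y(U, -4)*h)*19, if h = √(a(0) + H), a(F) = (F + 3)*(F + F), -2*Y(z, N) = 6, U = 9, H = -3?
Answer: -57*I*√3 ≈ -98.727*I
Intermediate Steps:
Y(z, N) = -3 (Y(z, N) = -½*6 = -3)
a(F) = 2*F*(3 + F) (a(F) = (3 + F)*(2*F) = 2*F*(3 + F))
h = I*√3 (h = √(2*0*(3 + 0) - 3) = √(2*0*3 - 3) = √(0 - 3) = √(-3) = I*√3 ≈ 1.732*I)
(Y(U, -4)*h)*19 = -3*I*√3*19 = -57*I*√3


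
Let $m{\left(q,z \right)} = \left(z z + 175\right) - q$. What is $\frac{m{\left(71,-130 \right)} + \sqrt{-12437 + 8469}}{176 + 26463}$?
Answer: $\frac{17004}{26639} + \frac{8 i \sqrt{62}}{26639} \approx 0.63831 + 0.0023647 i$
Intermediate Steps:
$m{\left(q,z \right)} = 175 + z^{2} - q$ ($m{\left(q,z \right)} = \left(z^{2} + 175\right) - q = \left(175 + z^{2}\right) - q = 175 + z^{2} - q$)
$\frac{m{\left(71,-130 \right)} + \sqrt{-12437 + 8469}}{176 + 26463} = \frac{\left(175 + \left(-130\right)^{2} - 71\right) + \sqrt{-12437 + 8469}}{176 + 26463} = \frac{\left(175 + 16900 - 71\right) + \sqrt{-3968}}{26639} = \left(17004 + 8 i \sqrt{62}\right) \frac{1}{26639} = \frac{17004}{26639} + \frac{8 i \sqrt{62}}{26639}$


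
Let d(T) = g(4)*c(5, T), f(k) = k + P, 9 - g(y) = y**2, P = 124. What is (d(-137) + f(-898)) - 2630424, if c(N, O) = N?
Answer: -2631233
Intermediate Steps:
g(y) = 9 - y**2
f(k) = 124 + k (f(k) = k + 124 = 124 + k)
d(T) = -35 (d(T) = (9 - 1*4**2)*5 = (9 - 1*16)*5 = (9 - 16)*5 = -7*5 = -35)
(d(-137) + f(-898)) - 2630424 = (-35 + (124 - 898)) - 2630424 = (-35 - 774) - 2630424 = -809 - 2630424 = -2631233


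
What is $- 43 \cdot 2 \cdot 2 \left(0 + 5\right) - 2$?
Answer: $-862$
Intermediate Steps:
$- 43 \cdot 2 \cdot 2 \left(0 + 5\right) - 2 = - 43 \cdot 4 \cdot 5 - 2 = \left(-43\right) 20 - 2 = -860 - 2 = -862$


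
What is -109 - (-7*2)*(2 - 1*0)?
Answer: -81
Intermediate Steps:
-109 - (-7*2)*(2 - 1*0) = -109 - (-14)*(2 + 0) = -109 - (-14)*2 = -109 - 1*(-28) = -109 + 28 = -81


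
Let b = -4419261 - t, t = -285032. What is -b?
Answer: 4134229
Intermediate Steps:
b = -4134229 (b = -4419261 - 1*(-285032) = -4419261 + 285032 = -4134229)
-b = -1*(-4134229) = 4134229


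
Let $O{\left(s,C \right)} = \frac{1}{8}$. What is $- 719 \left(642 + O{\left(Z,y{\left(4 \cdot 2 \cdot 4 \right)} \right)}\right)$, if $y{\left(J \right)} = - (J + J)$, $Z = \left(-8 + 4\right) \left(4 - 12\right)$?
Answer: $- \frac{3693503}{8} \approx -4.6169 \cdot 10^{5}$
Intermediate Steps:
$Z = 32$ ($Z = \left(-4\right) \left(-8\right) = 32$)
$y{\left(J \right)} = - 2 J$
$O{\left(s,C \right)} = \frac{1}{8}$
$- 719 \left(642 + O{\left(Z,y{\left(4 \cdot 2 \cdot 4 \right)} \right)}\right) = - 719 \left(642 + \frac{1}{8}\right) = \left(-719\right) \frac{5137}{8} = - \frac{3693503}{8}$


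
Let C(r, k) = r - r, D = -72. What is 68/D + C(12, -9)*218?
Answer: -17/18 ≈ -0.94444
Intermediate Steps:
C(r, k) = 0
68/D + C(12, -9)*218 = 68/(-72) + 0*218 = 68*(-1/72) + 0 = -17/18 + 0 = -17/18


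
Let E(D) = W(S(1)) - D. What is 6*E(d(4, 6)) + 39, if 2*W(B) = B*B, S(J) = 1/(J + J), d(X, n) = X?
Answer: 63/4 ≈ 15.750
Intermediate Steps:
S(J) = 1/(2*J)
W(B) = B**2/2 (W(B) = (B*B)/2 = B**2/2)
E(D) = 1/8 - D (E(D) = ((1/2)/1)**2/2 - D = ((1/2)*1)**2/2 - D = (1/2)**2/2 - D = (1/2)*(1/4) - D = 1/8 - D)
6*E(d(4, 6)) + 39 = 6*(1/8 - 1*4) + 39 = 6*(1/8 - 4) + 39 = 6*(-31/8) + 39 = -93/4 + 39 = 63/4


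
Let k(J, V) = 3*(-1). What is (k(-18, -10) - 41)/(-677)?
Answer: 44/677 ≈ 0.064993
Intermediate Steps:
k(J, V) = -3
(k(-18, -10) - 41)/(-677) = (-3 - 41)/(-677) = -44*(-1/677) = 44/677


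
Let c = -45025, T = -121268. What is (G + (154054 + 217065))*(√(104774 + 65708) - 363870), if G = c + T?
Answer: -74530036620 + 204826*√170482 ≈ -7.4445e+10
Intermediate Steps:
G = -166293 (G = -45025 - 121268 = -166293)
(G + (154054 + 217065))*(√(104774 + 65708) - 363870) = (-166293 + (154054 + 217065))*(√(104774 + 65708) - 363870) = (-166293 + 371119)*(√170482 - 363870) = 204826*(-363870 + √170482) = -74530036620 + 204826*√170482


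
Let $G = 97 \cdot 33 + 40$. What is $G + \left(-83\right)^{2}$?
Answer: $10130$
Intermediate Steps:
$G = 3241$ ($G = 3201 + 40 = 3241$)
$G + \left(-83\right)^{2} = 3241 + \left(-83\right)^{2} = 3241 + 6889 = 10130$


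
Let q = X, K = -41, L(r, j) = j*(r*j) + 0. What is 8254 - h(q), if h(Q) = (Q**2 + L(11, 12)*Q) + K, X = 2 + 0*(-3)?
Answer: 5123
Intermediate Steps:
L(r, j) = r*j**2 (L(r, j) = j*(j*r) + 0 = r*j**2 + 0 = r*j**2)
X = 2 (X = 2 + 0 = 2)
q = 2
h(Q) = -41 + Q**2 + 1584*Q (h(Q) = (Q**2 + (11*12**2)*Q) - 41 = (Q**2 + (11*144)*Q) - 41 = (Q**2 + 1584*Q) - 41 = -41 + Q**2 + 1584*Q)
8254 - h(q) = 8254 - (-41 + 2**2 + 1584*2) = 8254 - (-41 + 4 + 3168) = 8254 - 1*3131 = 8254 - 3131 = 5123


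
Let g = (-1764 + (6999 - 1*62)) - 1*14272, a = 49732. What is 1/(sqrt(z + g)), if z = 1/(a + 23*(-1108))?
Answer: -2*I*sqrt(1337474524162)/220632551 ≈ -0.010483*I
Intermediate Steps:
z = 1/24248 (z = 1/(49732 + 23*(-1108)) = 1/(49732 - 25484) = 1/24248 ≈ 4.1241e-5)
g = -9099 (g = (-1764 + (6999 - 62)) - 14272 = (-1764 + 6937) - 14272 = 5173 - 14272 = -9099)
1/(sqrt(z + g)) = 1/(sqrt(1/24248 - 9099)) = 1/(sqrt(-220632551/24248)) = 1/(I*sqrt(1337474524162)/12124) = -2*I*sqrt(1337474524162)/220632551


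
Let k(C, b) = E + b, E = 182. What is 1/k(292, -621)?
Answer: -1/439 ≈ -0.0022779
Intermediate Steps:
k(C, b) = 182 + b
1/k(292, -621) = 1/(182 - 621) = 1/(-439) = -1/439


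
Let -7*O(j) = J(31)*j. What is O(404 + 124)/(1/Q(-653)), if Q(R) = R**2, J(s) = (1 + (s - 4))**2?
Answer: -25216122624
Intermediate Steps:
J(s) = (-3 + s)**2 (J(s) = (1 + (-4 + s))**2 = (-3 + s)**2)
O(j) = -112*j (O(j) = -(-3 + 31)**2*j/7 = -28**2*j/7 = -112*j)
O(404 + 124)/(1/Q(-653)) = (-112*(404 + 124))/(1/((-653)**2)) = (-112*528)/(1/426409) = -59136/1/426409 = -59136*426409 = -25216122624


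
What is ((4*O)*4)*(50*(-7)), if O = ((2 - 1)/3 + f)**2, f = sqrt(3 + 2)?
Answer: -257600/9 - 11200*sqrt(5)/3 ≈ -36970.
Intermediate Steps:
f = sqrt(5) ≈ 2.2361
O = (1/3 + sqrt(5))**2 (O = ((2 - 1)/3 + sqrt(5))**2 = (1*(1/3) + sqrt(5))**2 = (1/3 + sqrt(5))**2 ≈ 6.6018)
((4*O)*4)*(50*(-7)) = ((4*(46/9 + 2*sqrt(5)/3))*4)*(50*(-7)) = ((184/9 + 8*sqrt(5)/3)*4)*(-350) = (736/9 + 32*sqrt(5)/3)*(-350) = -257600/9 - 11200*sqrt(5)/3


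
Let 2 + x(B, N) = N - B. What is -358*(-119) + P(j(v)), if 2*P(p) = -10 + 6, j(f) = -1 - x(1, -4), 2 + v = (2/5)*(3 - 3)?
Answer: 42600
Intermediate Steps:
x(B, N) = -2 + N - B (x(B, N) = -2 + (N - B) = -2 + N - B)
v = -2 (v = -2 + (2/5)*(3 - 3) = -2 + (2*(⅕))*0 = -2 + (⅖)*0 = -2 + 0 = -2)
j(f) = 6 (j(f) = -1 - (-2 - 4 - 1*1) = -1 - (-2 - 4 - 1) = -1 - 1*(-7) = -1 + 7 = 6)
P(p) = -2 (P(p) = (-10 + 6)/2 = (½)*(-4) = -2)
-358*(-119) + P(j(v)) = -358*(-119) - 2 = 42602 - 2 = 42600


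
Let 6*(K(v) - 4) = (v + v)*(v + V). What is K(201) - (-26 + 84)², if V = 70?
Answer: 14797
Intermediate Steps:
K(v) = 4 + v*(70 + v)/3 (K(v) = 4 + ((v + v)*(v + 70))/6 = 4 + ((2*v)*(70 + v))/6 = 4 + (2*v*(70 + v))/6 = 4 + v*(70 + v)/3)
K(201) - (-26 + 84)² = (4 + (⅓)*201² + (70/3)*201) - (-26 + 84)² = (4 + (⅓)*40401 + 4690) - 1*58² = (4 + 13467 + 4690) - 1*3364 = 18161 - 3364 = 14797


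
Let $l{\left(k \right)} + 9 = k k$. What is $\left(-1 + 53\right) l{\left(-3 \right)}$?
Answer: $0$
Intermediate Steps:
$l{\left(k \right)} = -9 + k^{2}$ ($l{\left(k \right)} = -9 + k k = -9 + k^{2}$)
$\left(-1 + 53\right) l{\left(-3 \right)} = \left(-1 + 53\right) \left(-9 + \left(-3\right)^{2}\right) = 52 \left(-9 + 9\right) = 52 \cdot 0 = 0$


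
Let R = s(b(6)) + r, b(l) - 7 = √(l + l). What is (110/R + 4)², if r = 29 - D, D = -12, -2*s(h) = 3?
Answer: 287296/6241 ≈ 46.034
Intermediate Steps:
b(l) = 7 + √2*√l (b(l) = 7 + √(l + l) = 7 + √(2*l) = 7 + √2*√l)
s(h) = -3/2 (s(h) = -½*3 = -3/2)
r = 41 (r = 29 - 1*(-12) = 29 + 12 = 41)
R = 79/2 (R = -3/2 + 41 = 79/2 ≈ 39.500)
(110/R + 4)² = (110/(79/2) + 4)² = (110*(2/79) + 4)² = (220/79 + 4)² = (536/79)² = 287296/6241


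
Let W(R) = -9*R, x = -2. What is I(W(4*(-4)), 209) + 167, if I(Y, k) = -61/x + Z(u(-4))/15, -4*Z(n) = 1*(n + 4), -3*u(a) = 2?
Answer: 1777/9 ≈ 197.44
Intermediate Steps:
u(a) = -⅔ (u(a) = -⅓*2 = -⅔)
Z(n) = -1 - n/4 (Z(n) = -(n + 4)/4 = -(4 + n)/4 = -1 - n/4)
I(Y, k) = 274/9 (I(Y, k) = -61/(-2) + (-1 - ¼*(-⅔))/15 = -61*(-½) + (-1 + ⅙)*(1/15) = 61/2 - ⅚*1/15 = 61/2 - 1/18 = 274/9)
I(W(4*(-4)), 209) + 167 = 274/9 + 167 = 1777/9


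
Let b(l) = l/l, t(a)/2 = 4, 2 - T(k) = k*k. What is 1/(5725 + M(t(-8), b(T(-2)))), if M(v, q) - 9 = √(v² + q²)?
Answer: 5734/32878691 - √65/32878691 ≈ 0.00017415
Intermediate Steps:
T(k) = 2 - k² (T(k) = 2 - k*k = 2 - k²)
t(a) = 8 (t(a) = 2*4 = 8)
b(l) = 1
M(v, q) = 9 + √(q² + v²) (M(v, q) = 9 + √(v² + q²) = 9 + √(q² + v²))
1/(5725 + M(t(-8), b(T(-2)))) = 1/(5725 + (9 + √(1² + 8²))) = 1/(5725 + (9 + √(1 + 64))) = 1/(5725 + (9 + √65)) = 1/(5734 + √65)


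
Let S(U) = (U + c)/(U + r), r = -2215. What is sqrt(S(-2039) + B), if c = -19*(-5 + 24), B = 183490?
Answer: sqrt(92237220290)/709 ≈ 428.36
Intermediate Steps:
c = -361 (c = -19*19 = -361)
S(U) = (-361 + U)/(-2215 + U) (S(U) = (U - 361)/(U - 2215) = (-361 + U)/(-2215 + U))
sqrt(S(-2039) + B) = sqrt((-361 - 2039)/(-2215 - 2039) + 183490) = sqrt(-2400/(-4254) + 183490) = sqrt(-1/4254*(-2400) + 183490) = sqrt(400/709 + 183490) = sqrt(130094810/709) = sqrt(92237220290)/709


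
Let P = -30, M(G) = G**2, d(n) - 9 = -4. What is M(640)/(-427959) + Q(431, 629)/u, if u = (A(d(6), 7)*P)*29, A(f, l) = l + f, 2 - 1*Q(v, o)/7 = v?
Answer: -332340347/496432440 ≈ -0.66946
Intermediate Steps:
d(n) = 5 (d(n) = 9 - 4 = 5)
Q(v, o) = 14 - 7*v
A(f, l) = f + l
u = -10440 (u = ((5 + 7)*(-30))*29 = (12*(-30))*29 = -360*29 = -10440)
M(640)/(-427959) + Q(431, 629)/u = 640**2/(-427959) + (14 - 7*431)/(-10440) = 409600*(-1/427959) + (14 - 3017)*(-1/10440) = -409600/427959 - 3003*(-1/10440) = -409600/427959 + 1001/3480 = -332340347/496432440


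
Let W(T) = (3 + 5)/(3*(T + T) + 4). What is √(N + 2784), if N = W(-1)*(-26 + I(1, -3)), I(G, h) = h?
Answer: 10*√29 ≈ 53.852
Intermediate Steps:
W(T) = 8/(4 + 6*T) (W(T) = 8/(3*(2*T) + 4) = 8/(6*T + 4) = 8/(4 + 6*T))
N = 116 (N = (4/(2 + 3*(-1)))*(-26 - 3) = (4/(2 - 3))*(-29) = (4/(-1))*(-29) = (4*(-1))*(-29) = -4*(-29) = 116)
√(N + 2784) = √(116 + 2784) = √2900 = 10*√29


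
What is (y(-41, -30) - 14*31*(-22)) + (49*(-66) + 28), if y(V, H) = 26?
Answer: 6368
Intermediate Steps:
(y(-41, -30) - 14*31*(-22)) + (49*(-66) + 28) = (26 - 14*31*(-22)) + (49*(-66) + 28) = (26 - 434*(-22)) + (-3234 + 28) = (26 + 9548) - 3206 = 9574 - 3206 = 6368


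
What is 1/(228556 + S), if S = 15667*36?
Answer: 1/792568 ≈ 1.2617e-6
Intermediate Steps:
S = 564012
1/(228556 + S) = 1/(228556 + 564012) = 1/792568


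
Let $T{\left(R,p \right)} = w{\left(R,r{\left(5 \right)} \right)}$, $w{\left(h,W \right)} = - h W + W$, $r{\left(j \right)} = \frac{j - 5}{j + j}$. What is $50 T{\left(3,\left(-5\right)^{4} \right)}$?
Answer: $0$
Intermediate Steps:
$r{\left(j \right)} = \frac{-5 + j}{2 j}$
$w{\left(h,W \right)} = W - W h$ ($w{\left(h,W \right)} = - W h + W = W - W h$)
$T{\left(R,p \right)} = 0$ ($T{\left(R,p \right)} = \frac{-5 + 5}{2 \cdot 5} \left(1 - R\right) = \frac{1}{2} \cdot \frac{1}{5} \cdot 0 \left(1 - R\right) = 0 \left(1 - R\right) = 0$)
$50 T{\left(3,\left(-5\right)^{4} \right)} = 50 \cdot 0 = 0$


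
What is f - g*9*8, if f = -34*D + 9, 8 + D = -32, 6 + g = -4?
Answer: 2089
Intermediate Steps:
g = -10 (g = -6 - 4 = -10)
D = -40 (D = -8 - 32 = -40)
f = 1369 (f = -34*(-40) + 9 = 1360 + 9 = 1369)
f - g*9*8 = 1369 - (-10*9)*8 = 1369 - (-90)*8 = 1369 - 1*(-720) = 1369 + 720 = 2089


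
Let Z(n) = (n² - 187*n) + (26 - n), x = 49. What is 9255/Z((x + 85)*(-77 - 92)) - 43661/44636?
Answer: -2257663716401/2308122159044 ≈ -0.97814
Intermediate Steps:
Z(n) = 26 + n² - 188*n
9255/Z((x + 85)*(-77 - 92)) - 43661/44636 = 9255/(26 + ((49 + 85)*(-77 - 92))² - 188*(49 + 85)*(-77 - 92)) - 43661/44636 = 9255/(26 + (134*(-169))² - 25192*(-169)) - 43661*1/44636 = 9255/(26 + (-22646)² - 188*(-22646)) - 43661/44636 = 9255/(26 + 512841316 + 4257448) - 43661/44636 = 9255/517098790 - 43661/44636 = 9255*(1/517098790) - 43661/44636 = 1851/103419758 - 43661/44636 = -2257663716401/2308122159044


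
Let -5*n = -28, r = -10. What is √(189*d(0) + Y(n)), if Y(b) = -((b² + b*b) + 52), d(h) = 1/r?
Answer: I*√13362/10 ≈ 11.559*I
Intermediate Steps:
d(h) = -⅒ (d(h) = 1/(-10) = -⅒)
n = 28/5 (n = -⅕*(-28) = 28/5 ≈ 5.6000)
Y(b) = -52 - 2*b² (Y(b) = -((b² + b²) + 52) = -(2*b² + 52) = -(52 + 2*b²) = -52 - 2*b²)
√(189*d(0) + Y(n)) = √(189*(-⅒) + (-52 - 2*(28/5)²)) = √(-189/10 + (-52 - 2*784/25)) = √(-189/10 + (-52 - 1568/25)) = √(-189/10 - 2868/25) = √(-6681/50) = I*√13362/10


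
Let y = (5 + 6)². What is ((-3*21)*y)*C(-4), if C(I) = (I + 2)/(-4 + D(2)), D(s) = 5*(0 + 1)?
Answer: 15246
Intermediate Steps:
y = 121 (y = 11² = 121)
D(s) = 5 (D(s) = 5*1 = 5)
C(I) = 2 + I (C(I) = (I + 2)/(-4 + 5) = (2 + I)/1 = (2 + I)*1 = 2 + I)
((-3*21)*y)*C(-4) = (-3*21*121)*(2 - 4) = -63*121*(-2) = -7623*(-2) = 15246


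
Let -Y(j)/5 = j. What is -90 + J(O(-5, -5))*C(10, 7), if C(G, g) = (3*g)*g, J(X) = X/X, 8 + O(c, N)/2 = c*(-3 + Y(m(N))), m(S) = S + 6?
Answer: 57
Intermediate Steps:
m(S) = 6 + S
Y(j) = -5*j
O(c, N) = -16 + 2*c*(-33 - 5*N) (O(c, N) = -16 + 2*(c*(-3 - 5*(6 + N))) = -16 + 2*(c*(-3 + (-30 - 5*N))) = -16 + 2*(c*(-33 - 5*N)) = -16 + 2*c*(-33 - 5*N))
J(X) = 1
C(G, g) = 3*g**2
-90 + J(O(-5, -5))*C(10, 7) = -90 + 1*(3*7**2) = -90 + 1*(3*49) = -90 + 1*147 = -90 + 147 = 57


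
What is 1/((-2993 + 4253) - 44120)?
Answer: -1/42860 ≈ -2.3332e-5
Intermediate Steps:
1/((-2993 + 4253) - 44120) = 1/(1260 - 44120) = 1/(-42860) = -1/42860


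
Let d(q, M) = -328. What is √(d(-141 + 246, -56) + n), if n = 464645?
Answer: √464317 ≈ 681.41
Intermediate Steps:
√(d(-141 + 246, -56) + n) = √(-328 + 464645) = √464317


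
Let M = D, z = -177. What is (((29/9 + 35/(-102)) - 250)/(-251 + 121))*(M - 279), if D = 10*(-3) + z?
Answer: -2041713/2210 ≈ -923.85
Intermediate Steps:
D = -207 (D = 10*(-3) - 177 = -30 - 177 = -207)
M = -207
(((29/9 + 35/(-102)) - 250)/(-251 + 121))*(M - 279) = (((29/9 + 35/(-102)) - 250)/(-251 + 121))*(-207 - 279) = (((29*(⅑) + 35*(-1/102)) - 250)/(-130))*(-486) = (((29/9 - 35/102) - 250)*(-1/130))*(-486) = ((881/306 - 250)*(-1/130))*(-486) = -75619/306*(-1/130)*(-486) = (75619/39780)*(-486) = -2041713/2210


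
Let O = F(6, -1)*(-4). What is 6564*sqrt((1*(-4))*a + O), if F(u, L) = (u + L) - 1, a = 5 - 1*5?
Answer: 26256*I ≈ 26256.0*I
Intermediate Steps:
a = 0 (a = 5 - 5 = 0)
F(u, L) = -1 + L + u (F(u, L) = (L + u) - 1 = -1 + L + u)
O = -16 (O = (-1 - 1 + 6)*(-4) = 4*(-4) = -16)
6564*sqrt((1*(-4))*a + O) = 6564*sqrt((1*(-4))*0 - 16) = 6564*sqrt(-4*0 - 16) = 6564*sqrt(0 - 16) = 6564*sqrt(-16) = 6564*(4*I) = 26256*I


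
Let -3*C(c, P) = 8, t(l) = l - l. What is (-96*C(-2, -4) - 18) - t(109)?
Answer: 238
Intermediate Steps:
t(l) = 0
C(c, P) = -8/3 (C(c, P) = -⅓*8 = -8/3)
(-96*C(-2, -4) - 18) - t(109) = (-96*(-8/3) - 18) - 1*0 = (256 - 18) + 0 = 238 + 0 = 238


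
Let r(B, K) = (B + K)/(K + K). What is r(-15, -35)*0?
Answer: 0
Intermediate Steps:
r(B, K) = (B + K)/(2*K) (r(B, K) = (B + K)/((2*K)) = (B + K)*(1/(2*K)) = (B + K)/(2*K))
r(-15, -35)*0 = ((½)*(-15 - 35)/(-35))*0 = ((½)*(-1/35)*(-50))*0 = (5/7)*0 = 0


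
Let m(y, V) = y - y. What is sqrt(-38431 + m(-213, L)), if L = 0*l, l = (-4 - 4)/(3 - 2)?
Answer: I*sqrt(38431) ≈ 196.04*I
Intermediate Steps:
l = -8 (l = -8/1 = -8*1 = -8)
L = 0 (L = 0*(-8) = 0)
m(y, V) = 0
sqrt(-38431 + m(-213, L)) = sqrt(-38431 + 0) = sqrt(-38431) = I*sqrt(38431)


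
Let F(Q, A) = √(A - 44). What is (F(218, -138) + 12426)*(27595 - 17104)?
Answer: 130361166 + 10491*I*√182 ≈ 1.3036e+8 + 1.4153e+5*I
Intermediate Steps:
F(Q, A) = √(-44 + A)
(F(218, -138) + 12426)*(27595 - 17104) = (√(-44 - 138) + 12426)*(27595 - 17104) = (√(-182) + 12426)*10491 = (I*√182 + 12426)*10491 = (12426 + I*√182)*10491 = 130361166 + 10491*I*√182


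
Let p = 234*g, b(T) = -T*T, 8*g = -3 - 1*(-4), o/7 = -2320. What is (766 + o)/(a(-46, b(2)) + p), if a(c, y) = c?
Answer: 61896/67 ≈ 923.82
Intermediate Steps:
o = -16240 (o = 7*(-2320) = -16240)
g = ⅛ (g = (-3 - 1*(-4))/8 = (-3 + 4)/8 = (⅛)*1 = ⅛ ≈ 0.12500)
b(T) = -T²
p = 117/4 (p = 234*(⅛) = 117/4 ≈ 29.250)
(766 + o)/(a(-46, b(2)) + p) = (766 - 16240)/(-46 + 117/4) = -15474/(-67/4) = -15474*(-4/67) = 61896/67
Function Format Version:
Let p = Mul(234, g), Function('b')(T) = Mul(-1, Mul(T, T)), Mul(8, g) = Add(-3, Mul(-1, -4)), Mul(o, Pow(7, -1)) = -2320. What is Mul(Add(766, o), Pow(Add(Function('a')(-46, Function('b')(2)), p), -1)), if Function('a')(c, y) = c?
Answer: Rational(61896, 67) ≈ 923.82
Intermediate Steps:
o = -16240 (o = Mul(7, -2320) = -16240)
g = Rational(1, 8) (g = Mul(Rational(1, 8), Add(-3, Mul(-1, -4))) = Mul(Rational(1, 8), Add(-3, 4)) = Mul(Rational(1, 8), 1) = Rational(1, 8) ≈ 0.12500)
Function('b')(T) = Mul(-1, Pow(T, 2))
p = Rational(117, 4) (p = Mul(234, Rational(1, 8)) = Rational(117, 4) ≈ 29.250)
Mul(Add(766, o), Pow(Add(Function('a')(-46, Function('b')(2)), p), -1)) = Mul(Add(766, -16240), Pow(Add(-46, Rational(117, 4)), -1)) = Mul(-15474, Pow(Rational(-67, 4), -1)) = Mul(-15474, Rational(-4, 67)) = Rational(61896, 67)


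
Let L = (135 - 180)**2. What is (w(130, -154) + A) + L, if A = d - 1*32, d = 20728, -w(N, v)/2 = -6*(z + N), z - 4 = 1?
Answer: 24341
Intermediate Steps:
z = 5 (z = 4 + 1 = 5)
w(N, v) = 60 + 12*N (w(N, v) = -(-12)*(5 + N) = -2*(-30 - 6*N) = 60 + 12*N)
L = 2025 (L = (-45)**2 = 2025)
A = 20696 (A = 20728 - 1*32 = 20728 - 32 = 20696)
(w(130, -154) + A) + L = ((60 + 12*130) + 20696) + 2025 = ((60 + 1560) + 20696) + 2025 = (1620 + 20696) + 2025 = 22316 + 2025 = 24341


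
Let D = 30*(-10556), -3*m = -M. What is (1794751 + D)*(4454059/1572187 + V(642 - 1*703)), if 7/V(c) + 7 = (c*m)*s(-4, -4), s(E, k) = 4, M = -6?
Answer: 3182889454809848/756221947 ≈ 4.2089e+6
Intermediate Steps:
m = -2 (m = -(-1)*(-6)/3 = -⅓*6 = -2)
D = -316680
V(c) = 7/(-7 - 8*c) (V(c) = 7/(-7 + (c*(-2))*4) = 7/(-7 - 2*c*4) = 7/(-7 - 8*c))
(1794751 + D)*(4454059/1572187 + V(642 - 1*703)) = (1794751 - 316680)*(4454059/1572187 - 7/(7 + 8*(642 - 1*703))) = 1478071*(4454059*(1/1572187) - 7/(7 + 8*(642 - 703))) = 1478071*(4454059/1572187 - 7/(7 + 8*(-61))) = 1478071*(4454059/1572187 - 7/(7 - 488)) = 1478071*(4454059/1572187 - 7/(-481)) = 1478071*(4454059/1572187 - 7*(-1/481)) = 1478071*(4454059/1572187 + 7/481) = 1478071*(2153407688/756221947) = 3182889454809848/756221947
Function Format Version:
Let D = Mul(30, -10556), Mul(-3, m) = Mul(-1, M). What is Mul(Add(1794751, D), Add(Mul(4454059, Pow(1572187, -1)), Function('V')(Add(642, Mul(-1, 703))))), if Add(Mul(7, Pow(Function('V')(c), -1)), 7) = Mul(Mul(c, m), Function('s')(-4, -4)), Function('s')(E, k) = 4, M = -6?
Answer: Rational(3182889454809848, 756221947) ≈ 4.2089e+6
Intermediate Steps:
m = -2 (m = Mul(Rational(-1, 3), Mul(-1, -6)) = Mul(Rational(-1, 3), 6) = -2)
D = -316680
Function('V')(c) = Mul(7, Pow(Add(-7, Mul(-8, c)), -1)) (Function('V')(c) = Mul(7, Pow(Add(-7, Mul(Mul(c, -2), 4)), -1)) = Mul(7, Pow(Add(-7, Mul(Mul(-2, c), 4)), -1)) = Mul(7, Pow(Add(-7, Mul(-8, c)), -1)))
Mul(Add(1794751, D), Add(Mul(4454059, Pow(1572187, -1)), Function('V')(Add(642, Mul(-1, 703))))) = Mul(Add(1794751, -316680), Add(Mul(4454059, Pow(1572187, -1)), Mul(-7, Pow(Add(7, Mul(8, Add(642, Mul(-1, 703)))), -1)))) = Mul(1478071, Add(Mul(4454059, Rational(1, 1572187)), Mul(-7, Pow(Add(7, Mul(8, Add(642, -703))), -1)))) = Mul(1478071, Add(Rational(4454059, 1572187), Mul(-7, Pow(Add(7, Mul(8, -61)), -1)))) = Mul(1478071, Add(Rational(4454059, 1572187), Mul(-7, Pow(Add(7, -488), -1)))) = Mul(1478071, Add(Rational(4454059, 1572187), Mul(-7, Pow(-481, -1)))) = Mul(1478071, Add(Rational(4454059, 1572187), Mul(-7, Rational(-1, 481)))) = Mul(1478071, Add(Rational(4454059, 1572187), Rational(7, 481))) = Mul(1478071, Rational(2153407688, 756221947)) = Rational(3182889454809848, 756221947)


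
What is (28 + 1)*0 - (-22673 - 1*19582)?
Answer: 42255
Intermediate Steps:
(28 + 1)*0 - (-22673 - 1*19582) = 29*0 - (-22673 - 19582) = 0 - 1*(-42255) = 0 + 42255 = 42255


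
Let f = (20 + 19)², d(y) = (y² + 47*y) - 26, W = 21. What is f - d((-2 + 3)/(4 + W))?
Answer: 965699/625 ≈ 1545.1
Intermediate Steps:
d(y) = -26 + y² + 47*y
f = 1521 (f = 39² = 1521)
f - d((-2 + 3)/(4 + W)) = 1521 - (-26 + ((-2 + 3)/(4 + 21))² + 47*((-2 + 3)/(4 + 21))) = 1521 - (-26 + (1/25)² + 47*(1/25)) = 1521 - (-26 + 1/625 + 47/25) = 1521 - 1*(-15074/625) = 1521 + 15074/625 = 965699/625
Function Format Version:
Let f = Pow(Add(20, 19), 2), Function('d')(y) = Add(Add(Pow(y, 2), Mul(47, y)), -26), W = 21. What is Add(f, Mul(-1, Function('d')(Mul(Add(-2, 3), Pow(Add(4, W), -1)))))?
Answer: Rational(965699, 625) ≈ 1545.1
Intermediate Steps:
Function('d')(y) = Add(-26, Pow(y, 2), Mul(47, y))
f = 1521 (f = Pow(39, 2) = 1521)
Add(f, Mul(-1, Function('d')(Mul(Add(-2, 3), Pow(Add(4, W), -1))))) = Add(1521, Mul(-1, Add(-26, Pow(Mul(Add(-2, 3), Pow(Add(4, 21), -1)), 2), Mul(47, Mul(Add(-2, 3), Pow(Add(4, 21), -1)))))) = Add(1521, Mul(-1, Add(-26, Pow(Mul(1, Pow(25, -1)), 2), Mul(47, Mul(1, Pow(25, -1)))))) = Add(1521, Mul(-1, Add(-26, Pow(Mul(1, Rational(1, 25)), 2), Mul(47, Mul(1, Rational(1, 25)))))) = Add(1521, Mul(-1, Add(-26, Pow(Rational(1, 25), 2), Mul(47, Rational(1, 25))))) = Add(1521, Mul(-1, Add(-26, Rational(1, 625), Rational(47, 25)))) = Add(1521, Mul(-1, Rational(-15074, 625))) = Add(1521, Rational(15074, 625)) = Rational(965699, 625)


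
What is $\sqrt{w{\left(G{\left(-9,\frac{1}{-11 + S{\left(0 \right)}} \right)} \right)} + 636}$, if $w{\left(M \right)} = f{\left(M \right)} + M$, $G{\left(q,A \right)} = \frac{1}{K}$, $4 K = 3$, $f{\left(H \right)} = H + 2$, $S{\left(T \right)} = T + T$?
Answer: $\frac{31 \sqrt{6}}{3} \approx 25.311$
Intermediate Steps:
$S{\left(T \right)} = 2 T$
$f{\left(H \right)} = 2 + H$
$K = \frac{3}{4}$ ($K = \frac{1}{4} \cdot 3 = \frac{3}{4} \approx 0.75$)
$G{\left(q,A \right)} = \frac{4}{3}$ ($G{\left(q,A \right)} = \frac{1}{\frac{3}{4}} = \frac{4}{3}$)
$w{\left(M \right)} = 2 + 2 M$ ($w{\left(M \right)} = \left(2 + M\right) + M = 2 + 2 M$)
$\sqrt{w{\left(G{\left(-9,\frac{1}{-11 + S{\left(0 \right)}} \right)} \right)} + 636} = \sqrt{\left(2 + 2 \cdot \frac{4}{3}\right) + 636} = \sqrt{\left(2 + \frac{8}{3}\right) + 636} = \sqrt{\frac{14}{3} + 636} = \sqrt{\frac{1922}{3}} = \frac{31 \sqrt{6}}{3}$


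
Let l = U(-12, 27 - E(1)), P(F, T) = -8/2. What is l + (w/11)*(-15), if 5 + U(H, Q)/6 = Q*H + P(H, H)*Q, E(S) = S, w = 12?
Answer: -27966/11 ≈ -2542.4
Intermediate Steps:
P(F, T) = -4 (P(F, T) = -8*½ = -4)
U(H, Q) = -30 - 24*Q + 6*H*Q (U(H, Q) = -30 + 6*(Q*H - 4*Q) = -30 + 6*(H*Q - 4*Q) = -30 + 6*(-4*Q + H*Q) = -30 + (-24*Q + 6*H*Q) = -30 - 24*Q + 6*H*Q)
l = -2526 (l = -30 - 24*(27 - 1*1) + 6*(-12)*(27 - 1*1) = -30 - 24*(27 - 1) + 6*(-12)*(27 - 1) = -30 - 24*26 + 6*(-12)*26 = -30 - 624 - 1872 = -2526)
l + (w/11)*(-15) = -2526 + (12/11)*(-15) = -2526 - 180/11 = -27966/11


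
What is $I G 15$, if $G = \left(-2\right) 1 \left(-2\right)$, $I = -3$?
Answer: $-180$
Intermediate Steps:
$G = 4$ ($G = \left(-2\right) \left(-2\right) = 4$)
$I G 15 = \left(-3\right) 4 \cdot 15 = \left(-12\right) 15 = -180$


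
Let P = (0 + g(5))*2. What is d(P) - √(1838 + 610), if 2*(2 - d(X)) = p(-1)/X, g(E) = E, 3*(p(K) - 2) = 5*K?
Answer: 119/60 - 12*√17 ≈ -47.494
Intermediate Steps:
p(K) = 2 + 5*K/3 (p(K) = 2 + (5*K)/3 = 2 + 5*K/3)
P = 10 (P = (0 + 5)*2 = 5*2 = 10)
d(X) = 2 - 1/(6*X) (d(X) = 2 - (2 + (5/3)*(-1))/(2*X) = 2 - (2 - 5/3)/(2*X) = 2 - 1/(6*X))
d(P) - √(1838 + 610) = (2 - ⅙/10) - √(1838 + 610) = (2 - ⅙*⅒) - √2448 = (2 - 1/60) - 12*√17 = 119/60 - 12*√17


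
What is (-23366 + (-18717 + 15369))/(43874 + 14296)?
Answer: -13357/29085 ≈ -0.45924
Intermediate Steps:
(-23366 + (-18717 + 15369))/(43874 + 14296) = (-23366 - 3348)/58170 = -26714*1/58170 = -13357/29085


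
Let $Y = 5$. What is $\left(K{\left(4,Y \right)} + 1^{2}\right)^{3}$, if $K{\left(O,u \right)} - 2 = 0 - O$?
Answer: $-1$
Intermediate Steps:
$K{\left(O,u \right)} = 2 - O$ ($K{\left(O,u \right)} = 2 + \left(0 - O\right) = 2 - O$)
$\left(K{\left(4,Y \right)} + 1^{2}\right)^{3} = \left(\left(2 - 4\right) + 1^{2}\right)^{3} = \left(\left(2 - 4\right) + 1\right)^{3} = \left(-2 + 1\right)^{3} = \left(-1\right)^{3} = -1$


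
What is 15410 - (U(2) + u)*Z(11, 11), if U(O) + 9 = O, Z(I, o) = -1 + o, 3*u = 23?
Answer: 46210/3 ≈ 15403.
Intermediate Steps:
u = 23/3 (u = (1/3)*23 = 23/3 ≈ 7.6667)
U(O) = -9 + O
15410 - (U(2) + u)*Z(11, 11) = 15410 - ((-9 + 2) + 23/3)*(-1 + 11) = 15410 - (-7 + 23/3)*10 = 15410 - 2*10/3 = 15410 - 1*20/3 = 15410 - 20/3 = 46210/3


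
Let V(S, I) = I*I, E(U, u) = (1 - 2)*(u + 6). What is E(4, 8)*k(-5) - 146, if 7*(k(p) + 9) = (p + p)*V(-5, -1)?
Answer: 0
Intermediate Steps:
E(U, u) = -6 - u (E(U, u) = -(6 + u) = -6 - u)
V(S, I) = I**2
k(p) = -9 + 2*p/7 (k(p) = -9 + ((p + p)*(-1)**2)/7 = -9 + ((2*p)*1)/7 = -9 + (2*p)/7 = -9 + 2*p/7)
E(4, 8)*k(-5) - 146 = (-6 - 1*8)*(-9 + (2/7)*(-5)) - 146 = (-6 - 8)*(-9 - 10/7) - 146 = -14*(-73/7) - 146 = 146 - 146 = 0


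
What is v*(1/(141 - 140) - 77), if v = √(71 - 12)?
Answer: -76*√59 ≈ -583.77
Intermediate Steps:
v = √59 ≈ 7.6811
v*(1/(141 - 140) - 77) = √59*(1/(141 - 140) - 77) = √59*(1/1 - 77) = √59*(1 - 77) = √59*(-76) = -76*√59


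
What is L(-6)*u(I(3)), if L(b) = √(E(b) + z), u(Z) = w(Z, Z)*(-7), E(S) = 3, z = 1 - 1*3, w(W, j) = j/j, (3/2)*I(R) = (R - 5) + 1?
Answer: -7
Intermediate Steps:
I(R) = -8/3 + 2*R/3 (I(R) = 2*((R - 5) + 1)/3 = 2*((-5 + R) + 1)/3 = 2*(-4 + R)/3 = -8/3 + 2*R/3)
w(W, j) = 1
z = -2 (z = 1 - 3 = -2)
u(Z) = -7 (u(Z) = 1*(-7) = -7)
L(b) = 1 (L(b) = √(3 - 2) = √1 = 1)
L(-6)*u(I(3)) = 1*(-7) = -7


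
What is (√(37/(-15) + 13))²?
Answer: 158/15 ≈ 10.533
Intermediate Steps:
(√(37/(-15) + 13))² = (√(37*(-1/15) + 13))² = (√(-37/15 + 13))² = (√(158/15))² = (√2370/15)² = 158/15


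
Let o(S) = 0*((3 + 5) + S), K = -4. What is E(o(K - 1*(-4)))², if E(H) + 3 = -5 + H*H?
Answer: 64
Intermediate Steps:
o(S) = 0 (o(S) = 0*(8 + S) = 0)
E(H) = -8 + H² (E(H) = -3 + (-5 + H*H) = -3 + (-5 + H²) = -8 + H²)
E(o(K - 1*(-4)))² = (-8 + 0²)² = (-8 + 0)² = (-8)² = 64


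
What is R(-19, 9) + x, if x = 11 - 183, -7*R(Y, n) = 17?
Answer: -1221/7 ≈ -174.43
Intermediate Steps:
R(Y, n) = -17/7 (R(Y, n) = -⅐*17 = -17/7)
x = -172
R(-19, 9) + x = -17/7 - 172 = -1221/7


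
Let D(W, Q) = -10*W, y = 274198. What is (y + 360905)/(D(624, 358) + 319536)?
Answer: 211701/104432 ≈ 2.0272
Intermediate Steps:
(y + 360905)/(D(624, 358) + 319536) = (274198 + 360905)/(-10*624 + 319536) = 635103/(-6240 + 319536) = 635103/313296 = 635103*(1/313296) = 211701/104432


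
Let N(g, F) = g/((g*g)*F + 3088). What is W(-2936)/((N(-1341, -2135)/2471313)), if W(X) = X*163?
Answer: -1513579511920191147016/447 ≈ -3.3861e+18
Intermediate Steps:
W(X) = 163*X
N(g, F) = g/(3088 + F*g²) (N(g, F) = g/(g²*F + 3088) = g/(F*g² + 3088) = g/(3088 + F*g²))
W(-2936)/((N(-1341, -2135)/2471313)) = (163*(-2936))/((-1341/(3088 - 2135*(-1341)²)/2471313)) = -478568/(-1341/(3088 - 2135*1798281)*(1/2471313)) = -478568/(-1341/(3088 - 3839329935)*(1/2471313)) = -478568/(-1341/(-3839326847)*(1/2471313)) = -478568/(-1341*(-1/3839326847)*(1/2471313)) = -478568/((1341/3839326847)*(1/2471313)) = -478568/447/3162726116080037 = -478568*3162726116080037/447 = -1513579511920191147016/447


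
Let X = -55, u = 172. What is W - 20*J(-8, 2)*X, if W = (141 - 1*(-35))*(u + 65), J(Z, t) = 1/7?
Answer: 293084/7 ≈ 41869.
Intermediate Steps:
J(Z, t) = ⅐
W = 41712 (W = (141 - 1*(-35))*(172 + 65) = (141 + 35)*237 = 176*237 = 41712)
W - 20*J(-8, 2)*X = 41712 - 20*(⅐)*(-55) = 41712 - 20*(-55)/7 = 41712 - 1*(-1100/7) = 41712 + 1100/7 = 293084/7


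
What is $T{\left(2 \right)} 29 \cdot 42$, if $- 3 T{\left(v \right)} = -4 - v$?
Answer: $2436$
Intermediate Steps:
$T{\left(v \right)} = \frac{4}{3} + \frac{v}{3}$ ($T{\left(v \right)} = - \frac{-4 - v}{3} = \frac{4}{3} + \frac{v}{3}$)
$T{\left(2 \right)} 29 \cdot 42 = \left(\frac{4}{3} + \frac{1}{3} \cdot 2\right) 29 \cdot 42 = \left(\frac{4}{3} + \frac{2}{3}\right) 29 \cdot 42 = 2 \cdot 29 \cdot 42 = 58 \cdot 42 = 2436$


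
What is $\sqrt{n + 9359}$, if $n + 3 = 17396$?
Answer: $8 \sqrt{418} \approx 163.56$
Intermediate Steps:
$n = 17393$ ($n = -3 + 17396 = 17393$)
$\sqrt{n + 9359} = \sqrt{17393 + 9359} = \sqrt{26752} = 8 \sqrt{418}$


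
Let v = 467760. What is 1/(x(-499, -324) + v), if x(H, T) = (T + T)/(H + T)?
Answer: 823/384967128 ≈ 2.1378e-6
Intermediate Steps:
x(H, T) = 2*T/(H + T) (x(H, T) = (2*T)/(H + T) = 2*T/(H + T))
1/(x(-499, -324) + v) = 1/(2*(-324)/(-499 - 324) + 467760) = 1/(2*(-324)/(-823) + 467760) = 1/(2*(-324)*(-1/823) + 467760) = 1/(648/823 + 467760) = 1/(384967128/823) = 823/384967128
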